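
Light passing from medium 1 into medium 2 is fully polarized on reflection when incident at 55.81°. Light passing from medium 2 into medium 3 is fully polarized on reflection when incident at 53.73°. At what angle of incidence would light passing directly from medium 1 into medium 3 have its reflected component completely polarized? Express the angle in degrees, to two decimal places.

θ_B ≈ 63.50°

Each Brewster angle gives a ratio: n₂/n₁ = tan 55.81° = 1.4720, n₃/n₂ = tan 53.73° = 1.3628.
Multiplying, n₃/n₁ = 1.4720 × 1.3628 = 2.0061, and θ_B(1→3) = arctan 2.0061 = 63.50°.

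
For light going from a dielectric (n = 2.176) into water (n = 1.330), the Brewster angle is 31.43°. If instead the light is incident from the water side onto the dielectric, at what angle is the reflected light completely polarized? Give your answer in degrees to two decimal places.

Reversing the direction swaps n₁ and n₂, so tan θ_B' = 1/tan θ_B and θ_B' = 90° − θ_B.
Hence θ_B' = 90° − 31.43° = 58.57°.

θ_B' ≈ 58.57°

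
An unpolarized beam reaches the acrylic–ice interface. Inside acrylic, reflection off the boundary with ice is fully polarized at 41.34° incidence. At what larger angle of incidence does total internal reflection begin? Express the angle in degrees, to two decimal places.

tan θ_B = n₂/n₁ = tan 41.34° = 0.8798.
Total internal reflection: sin θ_c = n₂/n₁ = 0.8798.
θ_c = arcsin(0.8798) = 61.61°.

θ_c ≈ 61.61°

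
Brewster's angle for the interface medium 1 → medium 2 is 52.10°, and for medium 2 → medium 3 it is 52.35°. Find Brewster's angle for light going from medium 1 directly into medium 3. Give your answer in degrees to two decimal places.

tan θ_B(1→2) = n₂/n₁ = tan 52.10° = 1.2846.
tan θ_B(2→3) = n₃/n₂ = tan 52.35° = 1.2962.
So n₃/n₁ = (n₂/n₁)(n₃/n₂) = 1.2846 × 1.2962 = 1.6650.
θ_B(1→3) = arctan(1.6650) = 59.01°.

θ_B ≈ 59.01°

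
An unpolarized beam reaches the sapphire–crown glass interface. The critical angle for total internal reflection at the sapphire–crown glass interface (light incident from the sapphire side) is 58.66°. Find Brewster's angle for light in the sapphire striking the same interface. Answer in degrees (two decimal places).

θ_B ≈ 40.50°

n₂/n₁ = sin θ_c = sin 58.66° = 0.8541.
tan θ_B equals the same ratio, so θ_B = arctan(0.8541) = 40.50°.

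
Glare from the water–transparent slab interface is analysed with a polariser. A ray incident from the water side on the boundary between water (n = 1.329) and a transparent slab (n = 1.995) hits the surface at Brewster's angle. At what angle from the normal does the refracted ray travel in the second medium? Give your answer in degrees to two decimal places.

θ_B = arctan(n₂/n₁) = arctan(1.995/1.329) = 56.33°.
Since θ_B + θ_t = 90° at Brewster incidence, θ_t = 90° − 56.33° = 33.67°.

θ_t ≈ 33.67°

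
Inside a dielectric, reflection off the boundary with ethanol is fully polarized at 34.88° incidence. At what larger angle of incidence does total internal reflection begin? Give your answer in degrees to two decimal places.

From Brewster, n₂/n₁ = tan θ_B = tan 34.88° = 0.6971.
Then sin θ_c = n₂/n₁ = 0.6971, so θ_c = arcsin 0.6971 = 44.19°.

θ_c ≈ 44.19°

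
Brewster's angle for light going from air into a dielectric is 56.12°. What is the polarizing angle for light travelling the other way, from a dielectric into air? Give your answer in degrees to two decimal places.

Reversing the direction swaps n₁ and n₂, so tan θ_B' = 1/tan θ_B and θ_B' = 90° − θ_B.
Hence θ_B' = 90° − 56.12° = 33.88°.

θ_B' ≈ 33.88°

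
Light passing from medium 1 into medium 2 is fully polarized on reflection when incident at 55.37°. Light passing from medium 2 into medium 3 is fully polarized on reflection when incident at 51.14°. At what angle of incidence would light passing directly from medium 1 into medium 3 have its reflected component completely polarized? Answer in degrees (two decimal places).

Each Brewster angle gives a ratio: n₂/n₁ = tan 55.37° = 1.4480, n₃/n₂ = tan 51.14° = 1.2411.
Multiplying, n₃/n₁ = 1.4480 × 1.2411 = 1.7970, and θ_B(1→3) = arctan 1.7970 = 60.91°.

θ_B ≈ 60.91°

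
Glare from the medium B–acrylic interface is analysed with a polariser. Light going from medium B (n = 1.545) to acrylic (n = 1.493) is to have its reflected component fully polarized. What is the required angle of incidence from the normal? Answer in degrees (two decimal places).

θ_B ≈ 44.02°

Here n₂/n₁ = 1.493/1.545 = 0.9663, and Brewster's law gives tan θ_B = n₂/n₁.
So θ_B = arctan 0.9663 = 44.02°.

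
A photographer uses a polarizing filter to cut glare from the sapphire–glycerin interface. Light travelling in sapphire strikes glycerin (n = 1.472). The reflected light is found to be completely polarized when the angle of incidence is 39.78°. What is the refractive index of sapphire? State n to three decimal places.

n ≈ 1.768

Full polarization of the reflected beam means tan θ_B = n₂/n₁, where n₁ is the incident medium (sapphire).
n₁ = n₂ / tan θ_B = 1.472 / tan 39.78° = 1.768.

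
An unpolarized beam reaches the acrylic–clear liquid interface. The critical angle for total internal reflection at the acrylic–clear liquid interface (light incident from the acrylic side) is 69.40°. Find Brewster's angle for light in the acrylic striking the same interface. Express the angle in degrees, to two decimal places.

At the critical angle sin θ_c = n₂/n₁, giving n₂/n₁ = sin 69.40° = 0.9361.
Then tan θ_B = n₂/n₁ = 0.9361, so θ_B = arctan 0.9361 = 43.11°.

θ_B ≈ 43.11°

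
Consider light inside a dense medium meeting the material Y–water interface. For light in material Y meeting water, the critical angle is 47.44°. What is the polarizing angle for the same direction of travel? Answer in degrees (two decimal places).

sin θ_c = n₂/n₁, so n₂/n₁ = sin 47.44° = 0.7366.
Brewster: tan θ_B = n₂/n₁ = 0.7366.
θ_B = arctan(0.7366) = 36.37°.

θ_B ≈ 36.37°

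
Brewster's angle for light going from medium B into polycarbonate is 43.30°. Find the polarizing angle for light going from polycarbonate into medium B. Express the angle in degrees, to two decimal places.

θ_B' ≈ 46.70°

The two Brewster angles are complementary: θ_B' = 90° − θ_B = 90° − 43.30° = 46.70°.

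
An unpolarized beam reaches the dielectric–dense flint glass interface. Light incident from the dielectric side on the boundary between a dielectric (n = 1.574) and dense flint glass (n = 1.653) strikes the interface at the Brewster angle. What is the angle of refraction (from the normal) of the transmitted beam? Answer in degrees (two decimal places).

θ_t ≈ 43.60°

tan θ_B = n₂/n₁ = 1.653/1.574 = 1.0502, so θ_B = 46.40°.
At Brewster's angle the reflected and refracted rays are perpendicular, so θ_t = 90° − θ_B = 90° − 46.40° = 43.60°.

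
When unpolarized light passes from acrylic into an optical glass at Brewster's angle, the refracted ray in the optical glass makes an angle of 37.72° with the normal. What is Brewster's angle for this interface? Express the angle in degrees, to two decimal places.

θ_B ≈ 52.28°

At Brewster's angle the reflected and refracted rays are perpendicular, so θ_B + θ_t = 90°.
θ_B = 90° − 37.72° = 52.28°.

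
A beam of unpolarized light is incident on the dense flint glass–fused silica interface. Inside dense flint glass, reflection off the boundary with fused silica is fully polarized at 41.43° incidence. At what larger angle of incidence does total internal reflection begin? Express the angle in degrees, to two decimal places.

tan θ_B = n₂/n₁ = tan 41.43° = 0.8825.
Total internal reflection: sin θ_c = n₂/n₁ = 0.8825.
θ_c = arcsin(0.8825) = 61.95°.

θ_c ≈ 61.95°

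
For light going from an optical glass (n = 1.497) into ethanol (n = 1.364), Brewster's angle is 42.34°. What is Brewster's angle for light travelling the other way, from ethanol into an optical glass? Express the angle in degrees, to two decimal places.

tan θ_B' = n₁/n₂ = 1/tan θ_B, so θ_B' = 90° − θ_B.
θ_B' = 90° − 42.34° = 47.66°.

θ_B' ≈ 47.66°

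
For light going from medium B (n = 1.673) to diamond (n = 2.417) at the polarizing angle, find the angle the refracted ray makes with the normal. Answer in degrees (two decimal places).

θ_B = arctan(n₂/n₁) = arctan(2.417/1.673) = 55.31°.
Since θ_B + θ_t = 90° at Brewster incidence, θ_t = 90° − 55.31° = 34.69°.

θ_t ≈ 34.69°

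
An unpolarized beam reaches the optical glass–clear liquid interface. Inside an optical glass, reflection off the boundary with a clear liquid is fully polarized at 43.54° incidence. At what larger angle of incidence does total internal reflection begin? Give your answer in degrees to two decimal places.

From Brewster, n₂/n₁ = tan θ_B = tan 43.54° = 0.9503.
Then sin θ_c = n₂/n₁ = 0.9503, so θ_c = arcsin 0.9503 = 71.86°.

θ_c ≈ 71.86°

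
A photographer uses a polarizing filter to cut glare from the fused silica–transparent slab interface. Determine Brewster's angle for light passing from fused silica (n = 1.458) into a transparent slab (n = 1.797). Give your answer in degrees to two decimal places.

θ_B ≈ 50.95°

tan θ_B = n₂/n₁ = 1.797/1.458 = 1.2325.
So θ_B = arctan 1.2325 = 50.95°.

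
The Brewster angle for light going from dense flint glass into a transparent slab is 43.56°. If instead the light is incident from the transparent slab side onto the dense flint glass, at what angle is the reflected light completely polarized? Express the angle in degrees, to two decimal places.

θ_B' ≈ 46.44°

Reversing the direction swaps n₁ and n₂, so tan θ_B' = 1/tan θ_B and θ_B' = 90° − θ_B.
Hence θ_B' = 90° − 43.56° = 46.44°.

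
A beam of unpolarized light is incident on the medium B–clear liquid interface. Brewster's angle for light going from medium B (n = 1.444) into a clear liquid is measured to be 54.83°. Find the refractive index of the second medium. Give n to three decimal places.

At Brewster's angle, tan θ_B = n₂/n₁ with n₁ on the incident side (medium B) and n₂ on the transmitted side (a clear liquid).
n₂ = n₁ tan θ_B = 1.444 × tan 54.83° = 2.049.

n ≈ 2.049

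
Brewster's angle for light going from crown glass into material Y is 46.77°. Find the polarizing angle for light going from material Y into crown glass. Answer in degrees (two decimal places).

θ_B' ≈ 43.23°

Reversing the direction swaps n₁ and n₂, so tan θ_B' = 1/tan θ_B and θ_B' = 90° − θ_B.
Hence θ_B' = 90° − 46.77° = 43.23°.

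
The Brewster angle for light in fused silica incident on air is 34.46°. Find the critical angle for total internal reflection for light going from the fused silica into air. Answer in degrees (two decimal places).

tan θ_B = n₂/n₁ = tan 34.46° = 0.6863.
Total internal reflection: sin θ_c = n₂/n₁ = 0.6863.
θ_c = arcsin(0.6863) = 43.33°.

θ_c ≈ 43.33°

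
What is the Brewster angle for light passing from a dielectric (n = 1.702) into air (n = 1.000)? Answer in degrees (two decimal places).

tan θ_B = n₂/n₁ = 1.000/1.702 = 0.5875. Taking the arctangent, θ_B = 30.44°.

θ_B ≈ 30.44°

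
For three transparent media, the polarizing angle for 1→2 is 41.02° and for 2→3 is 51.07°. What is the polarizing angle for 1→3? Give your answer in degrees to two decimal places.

θ_B ≈ 47.12°

tan θ_B(1→2) = n₂/n₁ = tan 41.02° = 0.8699.
tan θ_B(2→3) = n₃/n₂ = tan 51.07° = 1.2380.
Multiplying, n₃/n₁ = 0.8699 × 1.2380 = 1.0769, and θ_B(1→3) = arctan 1.0769 = 47.12°.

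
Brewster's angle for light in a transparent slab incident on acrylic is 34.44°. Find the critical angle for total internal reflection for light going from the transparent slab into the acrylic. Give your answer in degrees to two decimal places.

tan θ_B = n₂/n₁ = tan 34.44° = 0.6857.
Total internal reflection: sin θ_c = n₂/n₁ = 0.6857.
θ_c = arcsin(0.6857) = 43.29°.

θ_c ≈ 43.29°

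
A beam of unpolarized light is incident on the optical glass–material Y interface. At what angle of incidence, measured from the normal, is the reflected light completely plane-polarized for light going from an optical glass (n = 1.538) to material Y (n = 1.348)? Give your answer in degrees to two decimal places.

Here n₂/n₁ = 1.348/1.538 = 0.8765, and Brewster's law gives tan θ_B = n₂/n₁.
θ_B = arctan(0.8765) = 41.23°.

θ_B ≈ 41.23°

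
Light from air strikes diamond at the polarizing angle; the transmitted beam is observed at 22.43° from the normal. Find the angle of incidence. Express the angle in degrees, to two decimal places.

At Brewster's angle the reflected and refracted rays are perpendicular, so θ_B + θ_t = 90°.
θ_B = 90° − 22.43° = 67.57°.

θ_B ≈ 67.57°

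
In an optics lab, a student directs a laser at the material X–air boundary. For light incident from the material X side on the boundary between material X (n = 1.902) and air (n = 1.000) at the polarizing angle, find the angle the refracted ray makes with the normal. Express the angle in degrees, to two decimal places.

tan θ_B = n₂/n₁ = 1.000/1.902 = 0.5258, so θ_B = 27.73°.
Since θ_B + θ_t = 90° at Brewster incidence, θ_t = 90° − 27.73° = 62.27°.

θ_t ≈ 62.27°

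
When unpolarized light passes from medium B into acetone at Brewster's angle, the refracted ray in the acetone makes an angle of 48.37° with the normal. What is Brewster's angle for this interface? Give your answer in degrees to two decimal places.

Since the reflected and refracted rays are at right angles at the polarizing angle, θ_B + θ_t = 90°.
So θ_B = 90° − θ_t = 90° − 48.37° = 41.63°.

θ_B ≈ 41.63°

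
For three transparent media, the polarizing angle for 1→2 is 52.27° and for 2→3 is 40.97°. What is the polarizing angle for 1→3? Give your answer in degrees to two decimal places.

n₂/n₁ = tan 52.27° = 1.2924 and n₃/n₂ = tan 40.97° = 0.8684.
n₃/n₁ = 1.1223. Then tan θ_B(1→3) = n₃/n₁, so θ_B(1→3) = arctan(1.1223) = 48.30°.

θ_B ≈ 48.30°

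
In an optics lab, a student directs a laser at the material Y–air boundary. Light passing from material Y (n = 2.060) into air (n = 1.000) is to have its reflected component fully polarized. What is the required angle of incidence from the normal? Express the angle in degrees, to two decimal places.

θ_B ≈ 25.89°

tan θ_B = n₂/n₁ = 1.000/2.060 = 0.4854.
θ_B = arctan(0.4854) = 25.89°.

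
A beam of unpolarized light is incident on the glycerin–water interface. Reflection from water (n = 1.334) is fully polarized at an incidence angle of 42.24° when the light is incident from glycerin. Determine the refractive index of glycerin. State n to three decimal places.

n ≈ 1.469

Full polarization of the reflected beam means tan θ_B = n₂/n₁, where n₁ is the incident medium (glycerin).
n₁ = n₂ / tan θ_B = 1.334 / tan 42.24° = 1.469.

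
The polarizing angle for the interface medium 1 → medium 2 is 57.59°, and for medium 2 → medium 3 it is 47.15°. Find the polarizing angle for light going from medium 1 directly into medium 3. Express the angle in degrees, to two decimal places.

n₂/n₁ = tan 57.59° = 1.5751 and n₃/n₂ = tan 47.15° = 1.0780.
So n₃/n₁ = (n₂/n₁)(n₃/n₂) = 1.5751 × 1.0780 = 1.6980.
θ_B(1→3) = arctan(1.6980) = 59.51°.

θ_B ≈ 59.51°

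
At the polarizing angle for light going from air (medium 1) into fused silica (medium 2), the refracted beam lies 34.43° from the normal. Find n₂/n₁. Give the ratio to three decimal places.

At Brewster incidence θ_B = 90° − θ_t = 90° − 34.43° = 55.57°.
Then n₂/n₁ = tan θ_B = tan 55.57° = 1.459.

n₂/n₁ ≈ 1.459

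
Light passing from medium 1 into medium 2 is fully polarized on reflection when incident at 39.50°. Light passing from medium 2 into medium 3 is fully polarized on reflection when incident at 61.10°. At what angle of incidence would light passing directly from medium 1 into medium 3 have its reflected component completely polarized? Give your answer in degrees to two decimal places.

θ_B ≈ 56.19°

Each Brewster angle gives a ratio: n₂/n₁ = tan 39.50° = 0.8243, n₃/n₂ = tan 61.10° = 1.8115.
So n₃/n₁ = (n₂/n₁)(n₃/n₂) = 0.8243 × 1.8115 = 1.4933.
θ_B(1→3) = arctan(1.4933) = 56.19°.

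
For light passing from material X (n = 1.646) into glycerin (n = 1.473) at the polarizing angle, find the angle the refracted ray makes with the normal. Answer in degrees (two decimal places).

First find Brewster's angle: tan θ_B = 1.473/1.646 = 0.8949, giving θ_B = 41.83°.
Since θ_B + θ_t = 90° at Brewster incidence, θ_t = 90° − 41.83° = 48.17°.

θ_t ≈ 48.17°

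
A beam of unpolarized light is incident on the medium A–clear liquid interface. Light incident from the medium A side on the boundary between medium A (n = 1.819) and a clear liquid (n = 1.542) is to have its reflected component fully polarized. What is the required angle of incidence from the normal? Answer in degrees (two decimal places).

Here n₂/n₁ = 1.542/1.819 = 0.8477, and Brewster's law gives tan θ_B = n₂/n₁.
θ_B = arctan(0.8477) = 40.29°.

θ_B ≈ 40.29°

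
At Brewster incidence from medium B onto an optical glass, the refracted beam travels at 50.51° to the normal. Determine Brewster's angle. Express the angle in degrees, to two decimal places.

At Brewster's angle the reflected and refracted rays are perpendicular, so θ_B + θ_t = 90°.
So θ_B = 90° − θ_t = 90° − 50.51° = 39.49°.

θ_B ≈ 39.49°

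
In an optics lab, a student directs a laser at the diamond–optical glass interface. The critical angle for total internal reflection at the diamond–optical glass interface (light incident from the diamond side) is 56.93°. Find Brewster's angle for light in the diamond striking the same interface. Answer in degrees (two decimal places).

sin θ_c = n₂/n₁, so n₂/n₁ = sin 56.93° = 0.8380.
Brewster: tan θ_B = n₂/n₁ = 0.8380.
θ_B = arctan(0.8380) = 39.96°.

θ_B ≈ 39.96°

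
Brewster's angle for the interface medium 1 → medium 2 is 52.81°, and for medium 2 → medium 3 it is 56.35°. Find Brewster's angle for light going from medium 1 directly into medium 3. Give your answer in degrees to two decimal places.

θ_B ≈ 63.20°

tan θ_B(1→2) = n₂/n₁ = tan 52.81° = 1.3179.
tan θ_B(2→3) = n₃/n₂ = tan 56.35° = 1.5023.
n₃/n₁ = 1.9799. Then tan θ_B(1→3) = n₃/n₁, so θ_B(1→3) = arctan(1.9799) = 63.20°.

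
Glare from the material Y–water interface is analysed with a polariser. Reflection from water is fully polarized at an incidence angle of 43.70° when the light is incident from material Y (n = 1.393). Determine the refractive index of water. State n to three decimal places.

At Brewster's angle, tan θ_B = n₂/n₁ with n₁ on the incident side (material Y) and n₂ on the transmitted side (water).
n₂ = n₁ tan θ_B = 1.393 × tan 43.70° = 1.331.

n ≈ 1.331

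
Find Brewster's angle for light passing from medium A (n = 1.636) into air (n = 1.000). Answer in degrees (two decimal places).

θ_B ≈ 31.44°

Brewster's condition: tan θ_B = n₂/n₁ = 1.000/1.636 = 0.6112.
So θ_B = arctan 0.6112 = 31.44°.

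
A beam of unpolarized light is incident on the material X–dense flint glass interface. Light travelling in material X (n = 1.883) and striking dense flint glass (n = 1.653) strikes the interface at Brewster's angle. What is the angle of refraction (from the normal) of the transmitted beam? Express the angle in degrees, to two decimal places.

θ_B = arctan(n₂/n₁) = arctan(1.653/1.883) = 41.28°.
The refracted ray is perpendicular to the reflected ray, so θ_t = 90° − θ_B = 48.72°.

θ_t ≈ 48.72°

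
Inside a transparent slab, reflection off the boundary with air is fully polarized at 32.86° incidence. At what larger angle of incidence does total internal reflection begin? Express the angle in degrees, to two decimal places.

tan θ_B = n₂/n₁ = tan 32.86° = 0.6459.
Total internal reflection: sin θ_c = n₂/n₁ = 0.6459.
θ_c = arcsin(0.6459) = 40.24°.

θ_c ≈ 40.24°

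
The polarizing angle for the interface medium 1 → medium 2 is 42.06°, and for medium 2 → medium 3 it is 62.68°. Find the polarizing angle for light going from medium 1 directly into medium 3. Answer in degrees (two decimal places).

tan θ_B(1→2) = n₂/n₁ = tan 42.06° = 0.9023.
tan θ_B(2→3) = n₃/n₂ = tan 62.68° = 1.9358.
So n₃/n₁ = (n₂/n₁)(n₃/n₂) = 0.9023 × 1.9358 = 1.7467.
θ_B(1→3) = arctan(1.7467) = 60.21°.

θ_B ≈ 60.21°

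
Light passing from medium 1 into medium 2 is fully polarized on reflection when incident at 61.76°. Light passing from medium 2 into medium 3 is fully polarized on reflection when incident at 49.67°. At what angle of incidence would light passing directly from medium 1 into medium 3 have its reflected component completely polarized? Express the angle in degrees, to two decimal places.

Each Brewster angle gives a ratio: n₂/n₁ = tan 61.76° = 1.8619, n₃/n₂ = tan 49.67° = 1.1779.
So n₃/n₁ = (n₂/n₁)(n₃/n₂) = 1.8619 × 1.1779 = 2.1931.
θ_B(1→3) = arctan(2.1931) = 65.49°.

θ_B ≈ 65.49°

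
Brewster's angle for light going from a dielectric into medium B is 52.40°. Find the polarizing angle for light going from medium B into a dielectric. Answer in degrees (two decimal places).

Reversing the direction swaps n₁ and n₂, so tan θ_B' = 1/tan θ_B and θ_B' = 90° − θ_B.
Hence θ_B' = 90° − 52.40° = 37.60°.

θ_B' ≈ 37.60°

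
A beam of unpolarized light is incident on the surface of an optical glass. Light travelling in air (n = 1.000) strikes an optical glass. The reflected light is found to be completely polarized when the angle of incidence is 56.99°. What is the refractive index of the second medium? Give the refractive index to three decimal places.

Brewster's law: tan θ_B = n₂/n₁ (light incident in air, refracted into an optical glass).
n₂ = n₁ tan θ_B = 1.000 × tan 56.99° = 1.539.

n ≈ 1.539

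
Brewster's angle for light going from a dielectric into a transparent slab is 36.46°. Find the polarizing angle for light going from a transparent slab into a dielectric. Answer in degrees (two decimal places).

tan θ_B' = n₁/n₂ = 1/tan θ_B, so θ_B' = 90° − θ_B.
θ_B' = 90° − 36.46° = 53.54°.

θ_B' ≈ 53.54°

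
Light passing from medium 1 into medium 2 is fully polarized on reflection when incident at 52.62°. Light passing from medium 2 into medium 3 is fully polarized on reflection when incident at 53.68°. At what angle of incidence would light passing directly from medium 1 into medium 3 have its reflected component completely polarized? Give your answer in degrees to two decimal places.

θ_B ≈ 60.68°

Each Brewster angle gives a ratio: n₂/n₁ = tan 52.62° = 1.3089, n₃/n₂ = tan 53.68° = 1.3603.
So n₃/n₁ = (n₂/n₁)(n₃/n₂) = 1.3089 × 1.3603 = 1.7805.
θ_B(1→3) = arctan(1.7805) = 60.68°.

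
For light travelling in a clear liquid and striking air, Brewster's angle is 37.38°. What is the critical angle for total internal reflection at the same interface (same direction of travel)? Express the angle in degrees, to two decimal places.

θ_c ≈ 49.82°

n₂/n₁ = tan 37.38° = 0.7640; the critical angle satisfies sin θ_c = n₂/n₁.
θ_c = arcsin(0.7640) = 49.82°.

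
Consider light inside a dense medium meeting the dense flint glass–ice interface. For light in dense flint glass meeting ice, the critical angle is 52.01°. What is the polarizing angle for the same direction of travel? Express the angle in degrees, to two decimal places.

θ_B ≈ 38.24°

sin θ_c = n₂/n₁, so n₂/n₁ = sin 52.01° = 0.7881.
Brewster: tan θ_B = n₂/n₁ = 0.7881.
θ_B = arctan(0.7881) = 38.24°.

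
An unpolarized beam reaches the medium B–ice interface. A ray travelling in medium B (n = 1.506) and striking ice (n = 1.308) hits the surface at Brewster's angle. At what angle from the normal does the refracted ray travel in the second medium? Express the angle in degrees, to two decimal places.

First find Brewster's angle: tan θ_B = 1.308/1.506 = 0.8685, giving θ_B = 40.98°.
At Brewster's angle the reflected and refracted rays are perpendicular, so θ_t = 90° − θ_B = 90° − 40.98° = 49.02°.

θ_t ≈ 49.02°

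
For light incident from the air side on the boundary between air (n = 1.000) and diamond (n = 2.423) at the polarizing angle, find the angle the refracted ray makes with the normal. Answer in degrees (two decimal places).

First find Brewster's angle: tan θ_B = 2.423/1.000 = 2.4230, giving θ_B = 67.57°.
At Brewster's angle the reflected and refracted rays are perpendicular, so θ_t = 90° − θ_B = 90° − 67.57° = 22.43°.

θ_t ≈ 22.43°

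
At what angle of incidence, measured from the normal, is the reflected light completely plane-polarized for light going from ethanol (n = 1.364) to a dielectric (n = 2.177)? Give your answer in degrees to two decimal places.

θ_B ≈ 57.93°

Here n₂/n₁ = 2.177/1.364 = 1.5960, and Brewster's law gives tan θ_B = n₂/n₁. Taking the arctangent, θ_B = 57.93°.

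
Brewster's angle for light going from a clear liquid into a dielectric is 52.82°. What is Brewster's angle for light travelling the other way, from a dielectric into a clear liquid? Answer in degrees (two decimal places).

The two Brewster angles are complementary: θ_B' = 90° − θ_B = 90° − 52.82° = 37.18°.

θ_B' ≈ 37.18°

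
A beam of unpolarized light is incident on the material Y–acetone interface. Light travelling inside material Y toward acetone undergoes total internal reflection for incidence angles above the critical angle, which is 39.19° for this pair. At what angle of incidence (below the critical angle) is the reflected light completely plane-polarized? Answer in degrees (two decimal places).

sin θ_c = n₂/n₁, so n₂/n₁ = sin 39.19° = 0.6319.
Brewster: tan θ_B = n₂/n₁ = 0.6319.
θ_B = arctan(0.6319) = 32.29°.

θ_B ≈ 32.29°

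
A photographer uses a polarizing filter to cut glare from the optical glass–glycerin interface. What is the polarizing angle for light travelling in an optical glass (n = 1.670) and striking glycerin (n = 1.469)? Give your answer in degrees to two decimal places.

At Brewster's angle the reflected and refracted rays are perpendicular, which with Snell's law gives tan θ_B = n₂/n₁.
Here n₂/n₁ = 1.469/1.670 = 0.8796, and Brewster's law gives tan θ_B = n₂/n₁. Taking the arctangent, θ_B = 41.34°.

θ_B ≈ 41.34°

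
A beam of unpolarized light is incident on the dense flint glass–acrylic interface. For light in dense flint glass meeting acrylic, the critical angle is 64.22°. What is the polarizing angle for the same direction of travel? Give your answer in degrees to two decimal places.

θ_B ≈ 42.00°

At the critical angle sin θ_c = n₂/n₁, giving n₂/n₁ = sin 64.22° = 0.9005.
Then tan θ_B = n₂/n₁ = 0.9005, so θ_B = arctan 0.9005 = 42.00°.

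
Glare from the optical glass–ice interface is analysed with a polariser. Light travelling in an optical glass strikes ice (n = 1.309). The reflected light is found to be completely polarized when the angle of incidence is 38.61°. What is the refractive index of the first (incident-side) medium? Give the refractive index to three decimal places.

n ≈ 1.639

Brewster's law: tan θ_B = n₂/n₁ (light incident in an optical glass, refracted into ice).
n₁ = n₂ / tan θ_B = 1.309 / tan 38.61° = 1.639.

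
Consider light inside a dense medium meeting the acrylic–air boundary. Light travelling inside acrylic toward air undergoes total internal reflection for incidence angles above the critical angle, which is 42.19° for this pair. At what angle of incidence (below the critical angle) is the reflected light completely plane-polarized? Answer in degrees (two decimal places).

θ_B ≈ 33.88°

At the critical angle sin θ_c = n₂/n₁, giving n₂/n₁ = sin 42.19° = 0.6716.
Then tan θ_B = n₂/n₁ = 0.6716, so θ_B = arctan 0.6716 = 33.88°.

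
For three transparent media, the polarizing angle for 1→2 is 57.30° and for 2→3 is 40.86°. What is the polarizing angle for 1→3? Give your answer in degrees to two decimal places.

θ_B ≈ 53.42°

tan θ_B(1→2) = n₂/n₁ = tan 57.30° = 1.5577.
tan θ_B(2→3) = n₃/n₂ = tan 40.86° = 0.8650.
So n₃/n₁ = (n₂/n₁)(n₃/n₂) = 1.5577 × 0.8650 = 1.3474.
θ_B(1→3) = arctan(1.3474) = 53.42°.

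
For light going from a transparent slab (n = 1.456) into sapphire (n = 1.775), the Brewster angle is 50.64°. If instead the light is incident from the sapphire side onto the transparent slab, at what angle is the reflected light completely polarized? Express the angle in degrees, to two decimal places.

Reversing the direction swaps n₁ and n₂, so tan θ_B' = 1/tan θ_B and θ_B' = 90° − θ_B.
Hence θ_B' = 90° − 50.64° = 39.36°.

θ_B' ≈ 39.36°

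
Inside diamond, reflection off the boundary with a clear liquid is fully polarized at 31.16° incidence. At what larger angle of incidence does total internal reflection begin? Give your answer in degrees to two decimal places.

tan θ_B = n₂/n₁ = tan 31.16° = 0.6047.
Total internal reflection: sin θ_c = n₂/n₁ = 0.6047.
θ_c = arcsin(0.6047) = 37.20°.

θ_c ≈ 37.20°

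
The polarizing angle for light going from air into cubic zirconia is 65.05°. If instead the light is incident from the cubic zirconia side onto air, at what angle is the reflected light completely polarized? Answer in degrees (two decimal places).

Reversing the direction swaps n₁ and n₂, so tan θ_B' = 1/tan θ_B and θ_B' = 90° − θ_B.
Hence θ_B' = 90° − 65.05° = 24.95°.

θ_B' ≈ 24.95°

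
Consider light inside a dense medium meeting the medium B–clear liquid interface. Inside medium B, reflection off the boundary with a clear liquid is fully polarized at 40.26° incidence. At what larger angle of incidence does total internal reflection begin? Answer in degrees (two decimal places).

θ_c ≈ 57.87°

tan θ_B = n₂/n₁ = tan 40.26° = 0.8469.
Total internal reflection: sin θ_c = n₂/n₁ = 0.8469.
θ_c = arcsin(0.8469) = 57.87°.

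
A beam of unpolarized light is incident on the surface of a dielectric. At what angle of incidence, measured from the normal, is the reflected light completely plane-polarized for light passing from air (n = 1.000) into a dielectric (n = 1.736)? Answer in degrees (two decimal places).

θ_B ≈ 60.06°

At Brewster's angle the reflected and refracted rays are perpendicular, which with Snell's law gives tan θ_B = n₂/n₁.
Here n₂/n₁ = 1.736/1.000 = 1.7360, and Brewster's law gives tan θ_B = n₂/n₁.
θ_B = arctan(1.7360) = 60.06°.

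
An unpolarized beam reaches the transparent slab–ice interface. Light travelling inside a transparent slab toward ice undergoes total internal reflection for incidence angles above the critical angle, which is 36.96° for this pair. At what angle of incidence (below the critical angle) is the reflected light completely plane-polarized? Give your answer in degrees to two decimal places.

sin θ_c = n₂/n₁, so n₂/n₁ = sin 36.96° = 0.6013.
Brewster: tan θ_B = n₂/n₁ = 0.6013.
θ_B = arctan(0.6013) = 31.02°.

θ_B ≈ 31.02°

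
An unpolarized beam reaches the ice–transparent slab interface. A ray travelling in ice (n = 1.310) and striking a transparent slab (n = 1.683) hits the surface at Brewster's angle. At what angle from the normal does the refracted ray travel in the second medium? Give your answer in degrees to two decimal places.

θ_B = arctan(n₂/n₁) = arctan(1.683/1.310) = 52.10°.
At Brewster's angle the reflected and refracted rays are perpendicular, so θ_t = 90° − θ_B = 90° − 52.10° = 37.90°.

θ_t ≈ 37.90°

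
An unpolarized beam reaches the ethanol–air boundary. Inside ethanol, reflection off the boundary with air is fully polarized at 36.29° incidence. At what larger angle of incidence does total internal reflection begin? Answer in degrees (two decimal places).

θ_c ≈ 47.25°

n₂/n₁ = tan 36.29° = 0.7343; the critical angle satisfies sin θ_c = n₂/n₁.
θ_c = arcsin(0.7343) = 47.25°.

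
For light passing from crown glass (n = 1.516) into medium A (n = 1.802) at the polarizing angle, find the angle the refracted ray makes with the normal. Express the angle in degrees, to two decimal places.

First find Brewster's angle: tan θ_B = 1.802/1.516 = 1.1887, giving θ_B = 49.93°.
At Brewster's angle the reflected and refracted rays are perpendicular, so θ_t = 90° − θ_B = 90° − 49.93° = 40.07°.

θ_t ≈ 40.07°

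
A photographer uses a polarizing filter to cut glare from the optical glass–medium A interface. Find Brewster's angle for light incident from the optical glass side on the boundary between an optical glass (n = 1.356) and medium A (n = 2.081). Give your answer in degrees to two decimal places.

θ_B ≈ 56.91°

Here n₂/n₁ = 2.081/1.356 = 1.5347, and Brewster's law gives tan θ_B = n₂/n₁.
θ_B = arctan(1.5347) = 56.91°.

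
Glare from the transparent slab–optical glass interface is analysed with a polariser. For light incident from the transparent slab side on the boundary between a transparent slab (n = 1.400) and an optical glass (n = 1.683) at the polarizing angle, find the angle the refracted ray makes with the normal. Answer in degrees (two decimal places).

θ_B = arctan(n₂/n₁) = arctan(1.683/1.400) = 50.24°.
At Brewster's angle the reflected and refracted rays are perpendicular, so θ_t = 90° − θ_B = 90° − 50.24° = 39.76°.

θ_t ≈ 39.76°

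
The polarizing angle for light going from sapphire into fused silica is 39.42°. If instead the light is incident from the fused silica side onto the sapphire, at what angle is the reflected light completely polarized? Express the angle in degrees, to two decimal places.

tan θ_B' = n₁/n₂ = 1/tan θ_B, so θ_B' = 90° − θ_B.
θ_B' = 90° − 39.42° = 50.58°.

θ_B' ≈ 50.58°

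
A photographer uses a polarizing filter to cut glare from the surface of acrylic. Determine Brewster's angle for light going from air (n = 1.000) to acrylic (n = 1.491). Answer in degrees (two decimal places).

θ_B ≈ 56.15°

tan θ_B = n₂/n₁ = 1.491/1.000 = 1.4910. Taking the arctangent, θ_B = 56.15°.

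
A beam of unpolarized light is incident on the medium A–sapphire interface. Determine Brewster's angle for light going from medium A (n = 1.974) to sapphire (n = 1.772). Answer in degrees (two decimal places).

θ_B ≈ 41.91°

Brewster's condition: tan θ_B = n₂/n₁ = 1.772/1.974 = 0.8977.
So θ_B = arctan 0.8977 = 41.91°.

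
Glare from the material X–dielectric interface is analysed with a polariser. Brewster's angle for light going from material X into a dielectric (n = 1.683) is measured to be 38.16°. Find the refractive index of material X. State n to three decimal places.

n ≈ 2.142

Full polarization of the reflected beam means tan θ_B = n₂/n₁, where n₁ is the incident medium (material X).
n₁ = n₂ / tan θ_B = 1.683 / tan 38.16° = 2.142.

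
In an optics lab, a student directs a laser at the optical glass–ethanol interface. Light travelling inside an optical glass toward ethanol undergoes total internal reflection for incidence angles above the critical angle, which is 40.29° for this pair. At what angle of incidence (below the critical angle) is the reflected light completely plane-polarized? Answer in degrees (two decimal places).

θ_B ≈ 32.89°

sin θ_c = n₂/n₁, so n₂/n₁ = sin 40.29° = 0.6467.
Brewster: tan θ_B = n₂/n₁ = 0.6467.
θ_B = arctan(0.6467) = 32.89°.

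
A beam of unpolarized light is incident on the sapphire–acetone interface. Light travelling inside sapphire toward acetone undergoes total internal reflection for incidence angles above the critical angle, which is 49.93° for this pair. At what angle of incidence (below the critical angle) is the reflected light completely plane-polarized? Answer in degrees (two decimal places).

θ_B ≈ 37.43°

n₂/n₁ = sin θ_c = sin 49.93° = 0.7653.
tan θ_B equals the same ratio, so θ_B = arctan(0.7653) = 37.43°.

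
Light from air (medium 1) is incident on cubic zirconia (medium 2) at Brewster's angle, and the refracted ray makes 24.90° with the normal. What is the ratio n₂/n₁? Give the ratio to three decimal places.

θ_B + θ_t = 90°, so θ_B = 90° − 24.90° = 65.10°.
Then n₂/n₁ = tan θ_B = tan 65.10° = 2.154.

n₂/n₁ ≈ 2.154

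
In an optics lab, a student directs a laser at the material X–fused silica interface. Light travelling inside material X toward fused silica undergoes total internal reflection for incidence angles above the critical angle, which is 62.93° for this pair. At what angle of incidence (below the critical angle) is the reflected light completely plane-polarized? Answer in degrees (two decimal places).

At the critical angle sin θ_c = n₂/n₁, giving n₂/n₁ = sin 62.93° = 0.8905.
Then tan θ_B = n₂/n₁ = 0.8905, so θ_B = arctan 0.8905 = 41.68°.

θ_B ≈ 41.68°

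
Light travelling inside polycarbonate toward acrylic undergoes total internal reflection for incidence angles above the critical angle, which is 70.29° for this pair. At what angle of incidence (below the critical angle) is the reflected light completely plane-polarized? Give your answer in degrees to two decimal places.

sin θ_c = n₂/n₁, so n₂/n₁ = sin 70.29° = 0.9414.
Brewster: tan θ_B = n₂/n₁ = 0.9414.
θ_B = arctan(0.9414) = 43.27°.

θ_B ≈ 43.27°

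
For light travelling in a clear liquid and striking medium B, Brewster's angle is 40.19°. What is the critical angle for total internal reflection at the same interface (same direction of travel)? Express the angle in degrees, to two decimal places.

θ_c ≈ 57.65°

tan θ_B = n₂/n₁ = tan 40.19° = 0.8448.
Total internal reflection: sin θ_c = n₂/n₁ = 0.8448.
θ_c = arcsin(0.8448) = 57.65°.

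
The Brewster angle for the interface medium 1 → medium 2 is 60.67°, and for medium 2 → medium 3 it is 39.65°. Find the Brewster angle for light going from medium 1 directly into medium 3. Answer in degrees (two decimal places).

θ_B ≈ 55.86°

n₂/n₁ = tan 60.67° = 1.7798 and n₃/n₂ = tan 39.65° = 0.8287.
Multiplying, n₃/n₁ = 1.7798 × 0.8287 = 1.4750, and θ_B(1→3) = arctan 1.4750 = 55.86°.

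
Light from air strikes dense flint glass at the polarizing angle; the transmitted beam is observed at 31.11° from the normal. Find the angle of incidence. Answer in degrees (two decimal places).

θ_B ≈ 58.89°

Brewster's condition makes the reflected and refracted beams perpendicular: θ_B + θ_t = 90°.
So θ_B = 90° − θ_t = 90° − 31.11° = 58.89°.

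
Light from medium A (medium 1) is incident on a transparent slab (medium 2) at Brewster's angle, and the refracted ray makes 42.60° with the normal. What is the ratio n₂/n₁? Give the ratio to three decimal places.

n₂/n₁ ≈ 1.087

At Brewster incidence θ_B = 90° − θ_t = 90° − 42.60° = 47.40°.
Then n₂/n₁ = tan θ_B = tan 47.40° = 1.087.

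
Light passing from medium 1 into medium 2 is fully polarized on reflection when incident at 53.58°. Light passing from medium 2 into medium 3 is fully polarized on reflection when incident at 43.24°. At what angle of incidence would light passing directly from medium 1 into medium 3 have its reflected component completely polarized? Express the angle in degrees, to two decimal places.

θ_B ≈ 51.88°

Each Brewster angle gives a ratio: n₂/n₁ = tan 53.58° = 1.3554, n₃/n₂ = tan 43.24° = 0.9404.
So n₃/n₁ = (n₂/n₁)(n₃/n₂) = 1.3554 × 0.9404 = 1.2746.
θ_B(1→3) = arctan(1.2746) = 51.88°.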